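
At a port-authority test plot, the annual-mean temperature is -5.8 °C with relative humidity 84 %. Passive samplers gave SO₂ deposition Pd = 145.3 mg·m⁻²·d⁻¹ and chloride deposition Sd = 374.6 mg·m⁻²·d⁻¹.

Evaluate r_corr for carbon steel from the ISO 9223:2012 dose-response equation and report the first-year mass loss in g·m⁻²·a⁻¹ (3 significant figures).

carbon steel: temperature factor f = +0.150·(-15.8) = -2.3700
  SO₂ term: 1.77·145.3^0.52·exp(0.02·84-2.3700) = 11.82
  Sd branch = 0.102·Sd^0.62·e^(0.033·RH+0.04·T) = 50.97 μm/a
  sum: 11.82 + 50.97 → r_corr = 62.79 μm/a
Convert to mass loss: 62.79 μm/a × 7.85 g/cm³ = 492.9 g·m⁻²·a⁻¹

r_corr = 493 g·m⁻²·a⁻¹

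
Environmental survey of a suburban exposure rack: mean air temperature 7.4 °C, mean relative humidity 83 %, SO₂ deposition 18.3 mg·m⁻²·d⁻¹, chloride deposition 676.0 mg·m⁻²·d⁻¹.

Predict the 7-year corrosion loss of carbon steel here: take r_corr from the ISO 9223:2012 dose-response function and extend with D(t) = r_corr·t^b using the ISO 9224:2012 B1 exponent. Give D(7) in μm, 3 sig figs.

D(7) = 413 μm

carbon steel: temperature factor f = +0.150·(-2.6) = -0.3900
  sulphur-dioxide contribution → 28.58 μm/a
  chloride contribution → 120.6 μm/a
  ⇒ r_corr(carbon steel) = 149.1 μm/a
Power-law: D(7) = r_corr · 7^0.523
  D(7) = 149.1 × 7^0.523 = 149.1 × 2.767 = 412.7 μm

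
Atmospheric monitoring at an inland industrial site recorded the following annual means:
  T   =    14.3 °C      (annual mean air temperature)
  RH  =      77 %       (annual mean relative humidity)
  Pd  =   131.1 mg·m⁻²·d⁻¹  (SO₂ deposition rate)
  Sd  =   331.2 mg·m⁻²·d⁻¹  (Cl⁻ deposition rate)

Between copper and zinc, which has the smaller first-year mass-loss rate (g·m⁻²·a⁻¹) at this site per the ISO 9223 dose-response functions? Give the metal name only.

copper

copper: T>10 °C ⇒ hinge -0.080·(14.3−10) = -0.3440
  Pd branch = 0.0053·Pd^0.26·e^(0.059·RH+f) = 1.254 μm/a
  Cl⁻ term: 0.01025·331.2^0.27·exp(0.036·77+0.049·14.3) = 1.582
  sum: 1.254 + 1.582 → r_corr = 2.837 μm/a
  mass loss = 2.837 μm/a × 8.96 g/cm³ = 25.42 g·m⁻²·a⁻¹
zinc: temperature factor f = -0.071·(4.3) = -0.3053
  SO₂ term: 0.0129·131.1^0.44·exp(0.046·77-0.3053) = 2.806
  Sd branch = 0.0175·Sd^0.57·e^(0.008·RH+0.085·T) = 2.985 μm/a
  sum: 2.806 + 2.985 → r_corr = 5.79 μm/a
  mass loss = 5.79 μm/a × 7.14 g/cm³ = 41.34 g·m⁻²·a⁻¹
Ordering by g·m⁻²·a⁻¹: zinc (41.3) > copper (25.4)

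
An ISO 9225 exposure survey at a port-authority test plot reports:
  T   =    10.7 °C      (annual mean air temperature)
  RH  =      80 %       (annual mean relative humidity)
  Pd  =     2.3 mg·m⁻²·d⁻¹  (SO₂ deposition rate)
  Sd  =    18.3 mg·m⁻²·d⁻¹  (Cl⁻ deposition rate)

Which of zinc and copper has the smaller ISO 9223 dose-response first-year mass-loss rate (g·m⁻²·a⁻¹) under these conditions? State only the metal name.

zinc: T>10 °C ⇒ hinge -0.071·(10.7−10) = -0.0497
  Pd branch = 0.0129·Pd^0.44·e^(0.046·RH+f) = 0.7021 μm/a
  Cl⁻ term: 0.0175·18.3^0.57·exp(0.008·80+0.085·10.7) = 0.4321
  sum: 0.7021 + 0.4321 → r_corr = 1.134 μm/a
  mass loss = 1.134 μm/a × 7.14 g/cm³ = 8.098 g·m⁻²·a⁻¹
copper: T>10 °C ⇒ hinge -0.080·(10.7−10) = -0.0560
  SO₂ term: 0.0053·2.3^0.26·exp(0.059·80-0.0560) = 0.698
  Sd branch = 0.01025·Sd^0.27·e^(0.036·RH+0.049·T) = 0.6762 μm/a
  sum: 0.698 + 0.6762 → r_corr = 1.374 μm/a
  mass loss = 1.374 μm/a × 8.96 g/cm³ = 12.31 g·m⁻²·a⁻¹
Ordering by g·m⁻²·a⁻¹: copper (12.3) > zinc (8.1)

zinc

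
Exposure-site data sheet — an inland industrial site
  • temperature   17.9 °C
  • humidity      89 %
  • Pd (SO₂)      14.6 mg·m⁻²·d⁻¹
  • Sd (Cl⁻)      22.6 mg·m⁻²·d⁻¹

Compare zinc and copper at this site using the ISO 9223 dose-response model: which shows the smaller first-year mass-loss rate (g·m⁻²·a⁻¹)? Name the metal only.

zinc: f(T) = -0.071·(T−10) [T>10 °C] = -0.5609
  sulphur-dioxide contribution → 1.437 μm/a
  chloride contribution → 0.9658 μm/a
  ⇒ r_corr(zinc) = 2.402 μm/a
  mass loss = 2.402 μm/a × 7.14 g/cm³ = 17.15 g·m⁻²·a⁻¹
copper: f(T) = -0.080·(T−10) [T>10 °C] = -0.6320
  sulphur-dioxide contribution → 1.079 μm/a
  chloride contribution → 1.408 μm/a
  ⇒ r_corr(copper) = 2.487 μm/a
  mass loss = 2.487 μm/a × 8.96 g/cm³ = 22.29 g·m⁻²·a⁻¹
Ordering by g·m⁻²·a⁻¹: copper (22.3) > zinc (17.2)

zinc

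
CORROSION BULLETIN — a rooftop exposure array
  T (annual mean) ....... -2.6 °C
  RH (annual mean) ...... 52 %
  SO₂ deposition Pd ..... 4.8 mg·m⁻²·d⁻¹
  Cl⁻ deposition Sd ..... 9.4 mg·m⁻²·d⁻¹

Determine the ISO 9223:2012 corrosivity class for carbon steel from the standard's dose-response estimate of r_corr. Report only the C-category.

carbon steel: T≤10 °C ⇒ hinge +0.150·(-2.6−10) = -1.8900
  SO₂ term: 1.77·4.8^0.52·exp(0.02·52-1.8900) = 1.71
  Sd branch = 0.102·Sd^0.62·e^(0.033·RH+0.04·T) = 2.051 μm/a
  r_corr = 1.71 + 2.051 = 3.762 μm/a
Category bounds: 1.3…25 μm/a bracket r_corr ⇒ C2

C2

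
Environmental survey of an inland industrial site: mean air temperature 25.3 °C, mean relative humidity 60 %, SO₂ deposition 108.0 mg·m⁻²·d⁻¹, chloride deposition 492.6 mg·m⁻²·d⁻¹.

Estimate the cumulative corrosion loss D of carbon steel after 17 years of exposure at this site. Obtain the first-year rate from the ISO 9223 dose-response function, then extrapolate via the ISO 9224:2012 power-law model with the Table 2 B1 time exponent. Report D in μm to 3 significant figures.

carbon steel: T>10 °C ⇒ hinge -0.054·(25.3−10) = -0.8262
  Pd branch = 1.77·Pd^0.52·e^(0.02·RH+f) = 29.36 μm/a
  Sd branch = 0.102·Sd^0.62·e^(0.033·RH+0.04·T) = 94.92 μm/a
  sum: 29.36 + 94.92 → r_corr = 124.3 μm/a
Power-law: D(17) = r_corr · 17^0.523
  D(17) = 124.3 × 17^0.523 = 124.3 × 4.401 = 546.9 μm

D(17) = 547 μm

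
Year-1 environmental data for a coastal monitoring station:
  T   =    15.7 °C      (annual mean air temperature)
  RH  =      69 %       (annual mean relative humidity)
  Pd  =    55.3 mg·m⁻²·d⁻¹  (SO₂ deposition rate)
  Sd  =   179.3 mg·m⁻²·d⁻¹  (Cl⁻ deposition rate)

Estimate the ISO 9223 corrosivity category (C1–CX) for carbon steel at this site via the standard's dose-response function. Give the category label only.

C5

carbon steel: T>10 °C ⇒ hinge -0.054·(15.7−10) = -0.3078
  sulphur-dioxide contribution → 41.67 μm/a
  chloride contribution → 46.5 μm/a
  ⇒ r_corr(carbon steel) = 88.17 μm/a
ISO 9223 Table 2 (carbon steel): 80 < 88.2 ≤ 200 μm/a ⇒ C5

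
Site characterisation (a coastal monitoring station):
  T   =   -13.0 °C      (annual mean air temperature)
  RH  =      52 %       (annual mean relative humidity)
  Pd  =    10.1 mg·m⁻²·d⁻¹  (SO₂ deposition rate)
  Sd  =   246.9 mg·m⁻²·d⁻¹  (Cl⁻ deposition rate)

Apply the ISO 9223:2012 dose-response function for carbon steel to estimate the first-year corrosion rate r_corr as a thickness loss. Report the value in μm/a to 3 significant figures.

r_corr = 10.8 μm/a

carbon steel: f(T) = +0.150·(T−10) [T≤10 °C] = -3.4500
  Pd branch = 1.77·Pd^0.52·e^(0.02·RH+f) = 0.5291 μm/a
  Sd branch = 0.102·Sd^0.62·e^(0.033·RH+0.04·T) = 10.27 μm/a
  r_corr = 0.5291 + 10.27 = 10.79 μm/a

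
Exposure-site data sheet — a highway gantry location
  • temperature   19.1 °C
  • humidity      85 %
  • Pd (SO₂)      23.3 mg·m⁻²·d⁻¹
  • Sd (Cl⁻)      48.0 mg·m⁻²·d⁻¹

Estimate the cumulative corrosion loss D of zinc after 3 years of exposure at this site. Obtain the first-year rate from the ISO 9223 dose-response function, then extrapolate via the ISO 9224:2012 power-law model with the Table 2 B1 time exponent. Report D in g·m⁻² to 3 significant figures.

D(3) = 51.3 g·m⁻²

zinc: T>10 °C ⇒ hinge -0.071·(19.1−10) = -0.6461
  Pd branch = 0.0129·Pd^0.44·e^(0.046·RH+f) = 1.348 μm/a
  Cl⁻ term: 0.0175·48.0^0.57·exp(0.008·85+0.085·19.1) = 1.591
  r_corr = 1.348 + 1.591 = 2.939 μm/a
Long-term exponent b (ISO 9224 Table 2, B1) = 0.813
  D(3) = 2.939 × 3^0.813 = 2.939 × 2.443 = 7.18 μm
  Mass loss = 7.18 μm × 7.14 g/cm³ = 51.27 g·m⁻²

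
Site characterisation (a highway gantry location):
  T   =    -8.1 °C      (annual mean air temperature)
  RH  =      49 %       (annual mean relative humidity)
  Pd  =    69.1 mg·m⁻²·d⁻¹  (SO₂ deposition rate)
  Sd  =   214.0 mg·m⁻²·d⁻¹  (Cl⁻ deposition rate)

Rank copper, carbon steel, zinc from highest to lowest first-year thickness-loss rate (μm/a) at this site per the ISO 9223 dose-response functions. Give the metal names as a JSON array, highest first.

["carbon steel", "zinc", "copper"]

copper: T≤10 °C ⇒ hinge +0.126·(-8.1−10) = -2.2806
  SO₂ term: 0.0053·69.1^0.26·exp(0.059·49-2.2806) = 0.02935
  Sd branch = 0.01025·Sd^0.27·e^(0.036·RH+0.049·T) = 0.1713 μm/a
  r_corr = 0.02935 + 0.1713 = 0.2006 μm/a
carbon steel: T≤10 °C ⇒ hinge +0.150·(-8.1−10) = -2.7150
  Pd branch = 1.77·Pd^0.52·e^(0.02·RH+f) = 2.825 μm/a
  Cl⁻ term: 0.102·214.0^0.62·exp(0.033·49+0.04·-8.1) = 10.35
  sum: 2.825 + 10.35 → r_corr = 13.18 μm/a
zinc: f(T) = +0.038·(T−10) [T≤10 °C] = -0.6878
  SO₂ term: 0.0129·69.1^0.44·exp(0.046·49-0.6878) = 0.3982
  Cl⁻ term: 0.0175·214.0^0.57·exp(0.008·49+0.085·-8.1) = 0.2771
  r_corr = 0.3982 + 0.2771 = 0.6753 μm/a
Ordering by μm/a: carbon steel (13.2) > zinc (0.675) > copper (0.201)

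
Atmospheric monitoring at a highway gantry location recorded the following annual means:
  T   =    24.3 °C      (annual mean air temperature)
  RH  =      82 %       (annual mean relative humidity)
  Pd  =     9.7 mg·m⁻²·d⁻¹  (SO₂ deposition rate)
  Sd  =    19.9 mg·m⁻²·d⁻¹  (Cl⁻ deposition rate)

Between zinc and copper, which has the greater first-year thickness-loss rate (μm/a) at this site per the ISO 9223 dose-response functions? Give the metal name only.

zinc: T>10 °C ⇒ hinge -0.071·(24.3−10) = -1.0153
  SO₂ term: 0.0129·9.7^0.44·exp(0.046·82-1.0153) = 0.5521
  Sd branch = 0.0175·Sd^0.57·e^(0.008·RH+0.085·T) = 1.463 μm/a
  r_corr = 0.5521 + 1.463 = 2.015 μm/a
copper: f(T) = -0.080·(T−10) [T>10 °C] = -1.1440
  SO₂ term: 0.0053·9.7^0.26·exp(0.059·82-1.1440) = 0.3847
  Sd branch = 0.01025·Sd^0.27·e^(0.036·RH+0.049·T) = 1.447 μm/a
  sum: 0.3847 + 1.447 → r_corr = 1.832 μm/a
Ordering by μm/a: zinc (2.02) > copper (1.83)

zinc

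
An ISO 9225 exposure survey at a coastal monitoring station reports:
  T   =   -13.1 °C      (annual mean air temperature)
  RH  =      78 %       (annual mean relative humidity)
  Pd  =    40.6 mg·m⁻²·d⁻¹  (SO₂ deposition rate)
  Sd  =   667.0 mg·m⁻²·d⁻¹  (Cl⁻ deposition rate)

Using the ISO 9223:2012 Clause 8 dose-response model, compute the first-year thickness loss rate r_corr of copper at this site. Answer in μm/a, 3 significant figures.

r_corr = 0.593 μm/a

copper: T≤10 °C ⇒ hinge +0.126·(-13.1−10) = -2.9106
  SO₂ term: 0.0053·40.6^0.26·exp(0.059·78-2.9106) = 0.07535
  Cl⁻ term: 0.01025·667.0^0.27·exp(0.036·78+0.049·-13.1) = 0.5176
  r_corr = 0.07535 + 0.5176 = 0.5929 μm/a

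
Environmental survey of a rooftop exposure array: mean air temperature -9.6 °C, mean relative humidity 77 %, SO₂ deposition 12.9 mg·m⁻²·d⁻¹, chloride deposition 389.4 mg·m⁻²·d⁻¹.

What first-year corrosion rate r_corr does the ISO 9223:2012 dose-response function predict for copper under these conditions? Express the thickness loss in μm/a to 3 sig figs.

copper: temperature factor f = +0.126·(-19.6) = -2.4696
  Pd branch = 0.0053·Pd^0.26·e^(0.059·RH+f) = 0.08194 μm/a
  Cl⁻ term: 0.01025·389.4^0.27·exp(0.036·77+0.049·-9.6) = 0.5125
  r_corr = 0.08194 + 0.5125 = 0.5945 μm/a

r_corr = 0.594 μm/a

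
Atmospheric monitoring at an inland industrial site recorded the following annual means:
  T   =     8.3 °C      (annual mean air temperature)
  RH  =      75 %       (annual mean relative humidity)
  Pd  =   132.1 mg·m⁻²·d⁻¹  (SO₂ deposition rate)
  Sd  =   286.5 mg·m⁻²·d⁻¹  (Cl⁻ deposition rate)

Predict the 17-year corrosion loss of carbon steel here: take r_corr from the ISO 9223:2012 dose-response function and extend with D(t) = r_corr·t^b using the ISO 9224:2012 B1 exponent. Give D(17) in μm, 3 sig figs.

carbon steel: T≤10 °C ⇒ hinge +0.150·(8.3−10) = -0.2550
  sulphur-dioxide contribution → 77.9 μm/a
  chloride contribution → 56.37 μm/a
  total first-year rate 134.3 μm/a
Power-law: D(17) = r_corr · 17^0.523
  D(17) = 134.3 × 17^0.523 = 134.3 × 4.401 = 590.9 μm

D(17) = 591 μm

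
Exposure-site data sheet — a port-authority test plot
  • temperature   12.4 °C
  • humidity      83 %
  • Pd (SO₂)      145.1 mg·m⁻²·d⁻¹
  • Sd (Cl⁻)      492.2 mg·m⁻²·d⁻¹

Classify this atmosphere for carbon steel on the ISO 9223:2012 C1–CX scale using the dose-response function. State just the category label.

CX

carbon steel: f(T) = -0.054·(T−10) [T>10 °C] = -0.1296
  sulphur-dioxide contribution → 108.8 μm/a
  chloride contribution → 121 μm/a
  ⇒ r_corr(carbon steel) = 229.8 μm/a
230 μm/a falls in (200, 700] for carbon steel → category CX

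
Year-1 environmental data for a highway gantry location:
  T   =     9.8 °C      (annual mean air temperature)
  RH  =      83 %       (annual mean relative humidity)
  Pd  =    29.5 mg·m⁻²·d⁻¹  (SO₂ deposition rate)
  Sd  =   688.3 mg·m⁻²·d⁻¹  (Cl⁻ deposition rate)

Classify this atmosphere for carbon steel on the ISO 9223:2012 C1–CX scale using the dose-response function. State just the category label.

carbon steel: T≤10 °C ⇒ hinge +0.150·(9.8−10) = -0.0300
  sulphur-dioxide contribution → 52.5 μm/a
  chloride contribution → 134.2 μm/a
  ⇒ r_corr(carbon steel) = 186.7 μm/a
Category bounds: 80…200 μm/a bracket r_corr ⇒ C5

C5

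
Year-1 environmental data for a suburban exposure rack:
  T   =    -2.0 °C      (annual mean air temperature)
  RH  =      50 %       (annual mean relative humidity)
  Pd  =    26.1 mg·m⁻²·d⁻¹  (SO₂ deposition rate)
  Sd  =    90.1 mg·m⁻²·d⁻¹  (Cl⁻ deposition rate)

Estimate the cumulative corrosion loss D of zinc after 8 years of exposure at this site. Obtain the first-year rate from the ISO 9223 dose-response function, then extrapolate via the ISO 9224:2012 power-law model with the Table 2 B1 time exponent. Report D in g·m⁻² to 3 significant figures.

zinc: T≤10 °C ⇒ hinge +0.038·(-2.0−10) = -0.4560
  SO₂ term: 0.0129·26.1^0.44·exp(0.046·50-0.4560) = 0.3426
  Cl⁻ term: 0.0175·90.1^0.57·exp(0.008·50+0.085·-2.0) = 0.2865
  sum: 0.3426 + 0.2865 → r_corr = 0.6291 μm/a
ISO 9224: D(t) = r_corr · t^b with b = 0.813 (zinc, B1)
  D(8) = 0.6291 × 8^0.813 = 0.6291 × 5.423 = 3.411 μm
  Mass loss = 3.411 μm × 7.14 g/cm³ = 24.36 g·m⁻²

D(8) = 24.4 g·m⁻²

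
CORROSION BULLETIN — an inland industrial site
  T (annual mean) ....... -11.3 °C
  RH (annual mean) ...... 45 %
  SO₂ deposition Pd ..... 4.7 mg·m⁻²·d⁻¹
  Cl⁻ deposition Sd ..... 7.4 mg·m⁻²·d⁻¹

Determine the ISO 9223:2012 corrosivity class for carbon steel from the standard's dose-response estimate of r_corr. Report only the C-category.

C2

carbon steel: T≤10 °C ⇒ hinge +0.150·(-11.3−10) = -3.1950
  SO₂ term: 1.77·4.7^0.52·exp(0.02·45-3.1950) = 0.3988
  Cl⁻ term: 0.102·7.4^0.62·exp(0.033·45+0.04·-11.3) = 0.9912
  sum: 0.3988 + 0.9912 → r_corr = 1.39 μm/a
1.39 μm/a falls in (1.3, 25] for carbon steel → category C2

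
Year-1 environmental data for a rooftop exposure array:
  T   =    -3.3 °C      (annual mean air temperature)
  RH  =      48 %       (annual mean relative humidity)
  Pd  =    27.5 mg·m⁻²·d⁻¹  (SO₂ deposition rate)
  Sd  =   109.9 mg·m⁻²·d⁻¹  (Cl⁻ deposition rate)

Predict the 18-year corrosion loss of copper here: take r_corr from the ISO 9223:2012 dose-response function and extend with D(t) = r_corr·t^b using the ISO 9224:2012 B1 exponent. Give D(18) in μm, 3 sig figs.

copper: f(T) = +0.126·(T−10) [T≤10 °C] = -1.6758
  Pd branch = 0.0053·Pd^0.26·e^(0.059·RH+f) = 0.03987 μm/a
  Cl⁻ term: 0.01025·109.9^0.27·exp(0.036·48+0.049·-3.3) = 0.1746
  sum: 0.03987 + 0.1746 → r_corr = 0.2145 μm/a
Long-term exponent b (ISO 9224 Table 2, B1) = 0.667
  D(18) = 0.2145 × 18^0.667 = 0.2145 × 6.875 = 1.474 μm

D(18) = 1.47 μm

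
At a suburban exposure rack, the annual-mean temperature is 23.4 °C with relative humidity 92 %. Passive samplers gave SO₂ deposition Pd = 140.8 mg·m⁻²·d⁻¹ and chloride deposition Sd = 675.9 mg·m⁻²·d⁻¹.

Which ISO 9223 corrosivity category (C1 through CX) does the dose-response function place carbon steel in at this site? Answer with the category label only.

CX

carbon steel: f(T) = -0.054·(T−10) [T>10 °C] = -0.7236
  sulphur-dioxide contribution → 70.81 μm/a
  chloride contribution → 307.7 μm/a
  ⇒ r_corr(carbon steel) = 378.5 μm/a
ISO 9223 Table 2 (carbon steel): 200 < 379 ≤ 700 μm/a ⇒ CX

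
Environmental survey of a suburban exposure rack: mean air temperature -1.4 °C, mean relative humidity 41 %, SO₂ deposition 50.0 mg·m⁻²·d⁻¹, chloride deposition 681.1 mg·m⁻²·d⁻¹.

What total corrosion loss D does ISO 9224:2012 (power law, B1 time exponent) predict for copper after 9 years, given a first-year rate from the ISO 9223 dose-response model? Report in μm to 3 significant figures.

copper: f(T) = +0.126·(T−10) [T≤10 °C] = -1.4364
  SO₂ term: 0.0053·50.0^0.26·exp(0.059·41-1.4364) = 0.03915
  Cl⁻ term: 0.01025·681.1^0.27·exp(0.036·41+0.049·-1.4) = 0.2437
  r_corr = 0.03915 + 0.2437 = 0.2829 μm/a
Long-term exponent b (ISO 9224 Table 2, B1) = 0.667
  D(9) = 0.2829 × 9^0.667 = 0.2829 × 4.33 = 1.225 μm

D(9) = 1.22 μm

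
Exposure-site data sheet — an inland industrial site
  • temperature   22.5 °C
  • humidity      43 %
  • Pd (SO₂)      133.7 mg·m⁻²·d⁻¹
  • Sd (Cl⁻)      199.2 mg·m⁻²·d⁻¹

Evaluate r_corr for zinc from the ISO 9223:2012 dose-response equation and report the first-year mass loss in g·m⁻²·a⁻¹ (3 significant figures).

zinc: T>10 °C ⇒ hinge -0.071·(22.5−10) = -0.8875
  Pd branch = 0.0129·Pd^0.44·e^(0.046·RH+f) = 0.3309 μm/a
  Cl⁻ term: 0.0175·199.2^0.57·exp(0.008·43+0.085·22.5) = 3.417
  r_corr = 0.3309 + 3.417 = 3.748 μm/a
Convert to mass loss: 3.748 μm/a × 7.14 g/cm³ = 26.76 g·m⁻²·a⁻¹

r_corr = 26.8 g·m⁻²·a⁻¹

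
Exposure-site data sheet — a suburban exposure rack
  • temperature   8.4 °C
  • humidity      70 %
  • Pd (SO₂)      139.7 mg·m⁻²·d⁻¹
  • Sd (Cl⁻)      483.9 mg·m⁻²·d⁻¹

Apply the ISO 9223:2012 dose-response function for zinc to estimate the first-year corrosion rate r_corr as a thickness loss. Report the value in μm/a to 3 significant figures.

zinc: temperature factor f = +0.038·(-1.6) = -0.0608
  SO₂ term: 0.0129·139.7^0.44·exp(0.046·70-0.0608) = 2.67
  Cl⁻ term: 0.0175·483.9^0.57·exp(0.008·70+0.085·8.4) = 2.121
  sum: 2.67 + 2.121 → r_corr = 4.791 μm/a

r_corr = 4.79 μm/a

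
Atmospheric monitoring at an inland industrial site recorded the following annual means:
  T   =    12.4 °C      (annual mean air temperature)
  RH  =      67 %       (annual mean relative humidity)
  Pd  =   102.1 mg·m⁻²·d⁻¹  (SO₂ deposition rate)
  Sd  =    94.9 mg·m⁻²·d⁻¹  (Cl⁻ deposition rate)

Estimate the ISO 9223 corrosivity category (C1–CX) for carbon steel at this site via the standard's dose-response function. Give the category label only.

C5

carbon steel: f(T) = -0.054·(T−10) [T>10 °C] = -0.1296
  sulphur-dioxide contribution → 65.82 μm/a
  chloride contribution → 25.71 μm/a
  ⇒ r_corr(carbon steel) = 91.53 μm/a
91.5 μm/a falls in (80, 200] for carbon steel → category C5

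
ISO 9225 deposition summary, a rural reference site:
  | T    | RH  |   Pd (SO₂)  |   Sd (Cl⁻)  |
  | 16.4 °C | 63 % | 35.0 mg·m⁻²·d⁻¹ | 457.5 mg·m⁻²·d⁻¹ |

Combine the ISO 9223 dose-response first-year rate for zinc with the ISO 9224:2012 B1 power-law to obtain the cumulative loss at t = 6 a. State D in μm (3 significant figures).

D(6) = 19.5 μm

zinc: f(T) = -0.071·(T−10) [T>10 °C] = -0.4544
  SO₂ term: 0.0129·35.0^0.44·exp(0.046·63-0.4544) = 0.7099
  Cl⁻ term: 0.0175·457.5^0.57·exp(0.008·63+0.085·16.4) = 3.835
  r_corr = 0.7099 + 3.835 = 4.545 μm/a
ISO 9224: D(t) = r_corr · t^b with b = 0.813 (zinc, B1)
  D(6) = 4.545 × 6^0.813 = 4.545 × 4.292 = 19.51 μm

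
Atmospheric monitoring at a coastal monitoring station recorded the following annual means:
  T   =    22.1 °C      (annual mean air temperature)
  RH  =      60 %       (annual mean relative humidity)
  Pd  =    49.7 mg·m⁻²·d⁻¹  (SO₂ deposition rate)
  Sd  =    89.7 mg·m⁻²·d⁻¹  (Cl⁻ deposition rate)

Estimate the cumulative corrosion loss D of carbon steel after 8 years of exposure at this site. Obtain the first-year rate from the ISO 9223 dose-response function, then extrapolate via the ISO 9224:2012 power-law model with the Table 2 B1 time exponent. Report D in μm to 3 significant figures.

carbon steel: temperature factor f = -0.054·(12.1) = -0.6534
  SO₂ term: 1.77·49.7^0.52·exp(0.02·60-0.6534) = 23.31
  Sd branch = 0.102·Sd^0.62·e^(0.033·RH+0.04·T) = 29.05 μm/a
  r_corr = 23.31 + 29.05 = 52.36 μm/a
Power-law: D(8) = r_corr · 8^0.523
  D(8) = 52.36 × 8^0.523 = 52.36 × 2.967 = 155.3 μm

D(8) = 155 μm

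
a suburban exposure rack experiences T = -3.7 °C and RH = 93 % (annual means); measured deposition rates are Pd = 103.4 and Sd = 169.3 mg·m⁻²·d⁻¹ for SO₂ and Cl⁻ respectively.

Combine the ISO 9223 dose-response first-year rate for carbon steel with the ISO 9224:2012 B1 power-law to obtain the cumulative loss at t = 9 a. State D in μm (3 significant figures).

carbon steel: f(T) = +0.150·(T−10) [T≤10 °C] = -2.0550
  SO₂ term: 1.77·103.4^0.52·exp(0.02·93-2.0550) = 16.25
  Cl⁻ term: 0.102·169.3^0.62·exp(0.033·93+0.04·-3.7) = 45.6
  sum: 16.25 + 45.6 → r_corr = 61.85 μm/a
Power-law: D(9) = r_corr · 9^0.523
  D(9) = 61.85 × 9^0.523 = 61.85 × 3.156 = 195.2 μm

D(9) = 195 μm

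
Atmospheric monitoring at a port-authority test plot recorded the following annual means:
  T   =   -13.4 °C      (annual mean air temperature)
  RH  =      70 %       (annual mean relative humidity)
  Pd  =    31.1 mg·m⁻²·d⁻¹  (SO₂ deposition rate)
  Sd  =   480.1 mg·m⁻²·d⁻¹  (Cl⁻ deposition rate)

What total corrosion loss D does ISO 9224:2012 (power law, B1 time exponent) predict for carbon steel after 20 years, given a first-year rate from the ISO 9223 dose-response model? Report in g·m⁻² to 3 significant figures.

D(20) = 1.09e+03 g·m⁻²

carbon steel: temperature factor f = +0.150·(-23.4) = -3.5100
  SO₂ term: 1.77·31.1^0.52·exp(0.02·70-3.5100) = 1.282
  Sd branch = 0.102·Sd^0.62·e^(0.033·RH+0.04·T) = 27.64 μm/a
  sum: 1.282 + 27.64 → r_corr = 28.92 μm/a
ISO 9224: D(t) = r_corr · t^b with b = 0.523 (carbon steel, B1)
  D(20) = 28.92 × 20^0.523 = 28.92 × 4.791 = 138.5 μm
  Mass loss = 138.5 μm × 7.85 g/cm³ = 1088 g·m⁻²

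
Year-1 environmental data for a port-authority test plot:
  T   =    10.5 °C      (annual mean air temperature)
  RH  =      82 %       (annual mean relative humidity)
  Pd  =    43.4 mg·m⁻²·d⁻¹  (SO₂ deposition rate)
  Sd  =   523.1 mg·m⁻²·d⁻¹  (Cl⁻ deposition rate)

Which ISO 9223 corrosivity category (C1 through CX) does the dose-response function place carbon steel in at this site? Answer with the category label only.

carbon steel: temperature factor f = -0.054·(0.5) = -0.0270
  SO₂ term: 1.77·43.4^0.52·exp(0.02·82-0.0270) = 63.09
  Sd branch = 0.102·Sd^0.62·e^(0.033·RH+0.04·T) = 112.6 μm/a
  sum: 63.09 + 112.6 → r_corr = 175.7 μm/a
ISO 9223 Table 2 (carbon steel): 80 < 176 ≤ 200 μm/a ⇒ C5

C5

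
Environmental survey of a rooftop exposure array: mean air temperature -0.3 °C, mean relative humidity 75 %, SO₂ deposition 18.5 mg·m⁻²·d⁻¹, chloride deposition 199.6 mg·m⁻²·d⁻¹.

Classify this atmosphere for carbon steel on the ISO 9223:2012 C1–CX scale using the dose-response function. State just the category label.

carbon steel: f(T) = +0.150·(T−10) [T≤10 °C] = -1.5450
  Pd branch = 1.77·Pd^0.52·e^(0.02·RH+f) = 7.715 μm/a
  Sd branch = 0.102·Sd^0.62·e^(0.033·RH+0.04·T) = 31.94 μm/a
  sum: 7.715 + 31.94 → r_corr = 39.66 μm/a
Category bounds: 25…50 μm/a bracket r_corr ⇒ C3

C3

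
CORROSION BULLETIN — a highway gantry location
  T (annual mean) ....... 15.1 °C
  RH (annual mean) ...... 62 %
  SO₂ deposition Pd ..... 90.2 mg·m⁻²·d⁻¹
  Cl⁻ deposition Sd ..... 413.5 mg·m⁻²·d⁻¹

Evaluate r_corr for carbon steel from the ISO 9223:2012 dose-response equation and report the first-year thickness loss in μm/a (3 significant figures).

carbon steel: T>10 °C ⇒ hinge -0.054·(15.1−10) = -0.2754
  Pd branch = 1.77·Pd^0.52·e^(0.02·RH+f) = 48.26 μm/a
  Sd branch = 0.102·Sd^0.62·e^(0.033·RH+0.04·T) = 60.49 μm/a
  sum: 48.26 + 60.49 → r_corr = 108.8 μm/a

r_corr = 109 μm/a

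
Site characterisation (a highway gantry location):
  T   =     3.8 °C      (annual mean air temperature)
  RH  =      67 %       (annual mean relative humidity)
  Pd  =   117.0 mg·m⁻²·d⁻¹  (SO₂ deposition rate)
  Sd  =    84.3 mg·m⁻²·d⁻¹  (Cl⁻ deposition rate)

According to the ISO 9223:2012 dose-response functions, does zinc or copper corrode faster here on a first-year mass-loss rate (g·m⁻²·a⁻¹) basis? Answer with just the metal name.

zinc

zinc: T≤10 °C ⇒ hinge +0.038·(3.8−10) = -0.2356
  sulphur-dioxide contribution → 1.806 μm/a
  chloride contribution → 0.5174 μm/a
  ⇒ r_corr(zinc) = 2.324 μm/a
  mass loss = 2.324 μm/a × 7.14 g/cm³ = 16.59 g·m⁻²·a⁻¹
copper: T≤10 °C ⇒ hinge +0.126·(3.8−10) = -0.7812
  sulphur-dioxide contribution → 0.436 μm/a
  chloride contribution → 0.4561 μm/a
  ⇒ r_corr(copper) = 0.8921 μm/a
  mass loss = 0.8921 μm/a × 8.96 g/cm³ = 7.994 g·m⁻²·a⁻¹
Ordering by g·m⁻²·a⁻¹: zinc (16.6) > copper (7.99)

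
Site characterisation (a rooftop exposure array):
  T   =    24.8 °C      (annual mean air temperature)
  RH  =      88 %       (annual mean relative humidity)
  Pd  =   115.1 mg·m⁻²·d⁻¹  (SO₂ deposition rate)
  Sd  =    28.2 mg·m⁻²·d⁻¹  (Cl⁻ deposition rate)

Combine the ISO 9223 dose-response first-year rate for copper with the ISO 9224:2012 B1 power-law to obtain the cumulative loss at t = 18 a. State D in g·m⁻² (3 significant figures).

D(18) = 186 g·m⁻²

copper: T>10 °C ⇒ hinge -0.080·(24.8−10) = -1.1840
  sulphur-dioxide contribution → 1.002 μm/a
  chloride contribution → 2.023 μm/a
  ⇒ r_corr(copper) = 3.024 μm/a
Power-law: D(18) = r_corr · 18^0.667
  D(18) = 3.024 × 18^0.667 = 3.024 × 6.875 = 20.79 μm
  Mass loss = 20.79 μm × 8.96 g/cm³ = 186.3 g·m⁻²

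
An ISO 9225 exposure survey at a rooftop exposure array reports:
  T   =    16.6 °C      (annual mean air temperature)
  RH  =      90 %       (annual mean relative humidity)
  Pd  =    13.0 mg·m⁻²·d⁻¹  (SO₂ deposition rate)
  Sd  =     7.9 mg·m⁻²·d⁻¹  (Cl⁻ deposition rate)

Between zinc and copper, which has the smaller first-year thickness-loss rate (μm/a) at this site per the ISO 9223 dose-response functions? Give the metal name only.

zinc: temperature factor f = -0.071·(6.6) = -0.4686
  sulphur-dioxide contribution → 1.567 μm/a
  chloride contribution → 0.4788 μm/a
  total first-year rate 2.046 μm/a
copper: temperature factor f = -0.080·(6.6) = -0.5280
  sulphur-dioxide contribution → 1.232 μm/a
  chloride contribution → 1.031 μm/a
  total first-year rate 2.264 μm/a
Ordering by μm/a: copper (2.26) > zinc (2.05)

zinc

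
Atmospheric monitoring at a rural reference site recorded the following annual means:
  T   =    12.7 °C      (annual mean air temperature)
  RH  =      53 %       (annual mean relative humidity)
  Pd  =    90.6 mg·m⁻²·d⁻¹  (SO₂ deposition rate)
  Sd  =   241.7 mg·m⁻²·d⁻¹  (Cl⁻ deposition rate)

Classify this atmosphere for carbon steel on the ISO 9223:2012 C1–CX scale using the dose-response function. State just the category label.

carbon steel: T>10 °C ⇒ hinge -0.054·(12.7−10) = -0.1458
  sulphur-dioxide contribution → 46 μm/a
  chloride contribution → 29.27 μm/a
  ⇒ r_corr(carbon steel) = 75.27 μm/a
Category bounds: 50…80 μm/a bracket r_corr ⇒ C4

C4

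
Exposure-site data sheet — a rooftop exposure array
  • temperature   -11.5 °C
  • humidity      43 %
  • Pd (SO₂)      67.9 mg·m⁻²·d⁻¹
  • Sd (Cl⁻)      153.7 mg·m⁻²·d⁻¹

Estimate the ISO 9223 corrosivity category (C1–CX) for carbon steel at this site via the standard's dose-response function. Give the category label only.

C2

carbon steel: f(T) = +0.150·(T−10) [T≤10 °C] = -3.2250
  SO₂ term: 1.77·67.9^0.52·exp(0.02·43-3.2250) = 1.491
  Sd branch = 0.102·Sd^0.62·e^(0.033·RH+0.04·T) = 6.037 μm/a
  r_corr = 1.491 + 6.037 = 7.528 μm/a
ISO 9223 Table 2 (carbon steel): 1.3 < 7.53 ≤ 25 μm/a ⇒ C2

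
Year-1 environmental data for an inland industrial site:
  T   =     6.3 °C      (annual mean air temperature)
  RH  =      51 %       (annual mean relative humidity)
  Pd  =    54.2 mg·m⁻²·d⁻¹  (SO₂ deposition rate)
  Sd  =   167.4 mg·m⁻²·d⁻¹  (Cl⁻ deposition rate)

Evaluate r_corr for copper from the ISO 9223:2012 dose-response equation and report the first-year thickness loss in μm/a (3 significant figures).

copper: T≤10 °C ⇒ hinge +0.126·(6.3−10) = -0.4662
  Pd branch = 0.0053·Pd^0.26·e^(0.059·RH+f) = 0.1903 μm/a
  Cl⁻ term: 0.01025·167.4^0.27·exp(0.036·51+0.049·6.3) = 0.3488
  sum: 0.1903 + 0.3488 → r_corr = 0.5391 μm/a

r_corr = 0.539 μm/a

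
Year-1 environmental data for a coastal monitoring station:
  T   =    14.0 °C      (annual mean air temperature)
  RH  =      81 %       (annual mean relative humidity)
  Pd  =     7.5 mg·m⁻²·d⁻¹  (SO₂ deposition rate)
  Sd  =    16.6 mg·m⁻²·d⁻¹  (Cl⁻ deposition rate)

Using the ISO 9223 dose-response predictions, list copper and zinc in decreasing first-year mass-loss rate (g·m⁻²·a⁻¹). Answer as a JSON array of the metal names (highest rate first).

copper: T>10 °C ⇒ hinge -0.080·(14.0−10) = -0.3200
  Pd branch = 0.0053·Pd^0.26·e^(0.059·RH+f) = 0.7732 μm/a
  Sd branch = 0.01025·Sd^0.27·e^(0.036·RH+0.049·T) = 0.8026 μm/a
  r_corr = 0.7732 + 0.8026 = 1.576 μm/a
  mass loss = 1.576 μm/a × 8.96 g/cm³ = 14.12 g·m⁻²·a⁻¹
zinc: T>10 °C ⇒ hinge -0.071·(14.0−10) = -0.2840
  Pd branch = 0.0129·Pd^0.44·e^(0.046·RH+f) = 0.9783 μm/a
  Cl⁻ term: 0.0175·16.6^0.57·exp(0.008·81+0.085·14.0) = 0.5454
  sum: 0.9783 + 0.5454 → r_corr = 1.524 μm/a
  mass loss = 1.524 μm/a × 7.14 g/cm³ = 10.88 g·m⁻²·a⁻¹
Ordering by g·m⁻²·a⁻¹: copper (14.1) > zinc (10.9)

["copper", "zinc"]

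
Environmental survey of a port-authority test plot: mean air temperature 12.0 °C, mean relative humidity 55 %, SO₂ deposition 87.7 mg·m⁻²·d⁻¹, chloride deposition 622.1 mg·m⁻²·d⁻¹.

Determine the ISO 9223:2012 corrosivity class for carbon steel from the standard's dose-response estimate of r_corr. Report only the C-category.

C5

carbon steel: f(T) = -0.054·(T−10) [T>10 °C] = -0.1080
  SO₂ term: 1.77·87.7^0.52·exp(0.02·55-0.1080) = 48.88
  Sd branch = 0.102·Sd^0.62·e^(0.033·RH+0.04·T) = 54.64 μm/a
  sum: 48.88 + 54.64 → r_corr = 103.5 μm/a
104 μm/a falls in (80, 200] for carbon steel → category C5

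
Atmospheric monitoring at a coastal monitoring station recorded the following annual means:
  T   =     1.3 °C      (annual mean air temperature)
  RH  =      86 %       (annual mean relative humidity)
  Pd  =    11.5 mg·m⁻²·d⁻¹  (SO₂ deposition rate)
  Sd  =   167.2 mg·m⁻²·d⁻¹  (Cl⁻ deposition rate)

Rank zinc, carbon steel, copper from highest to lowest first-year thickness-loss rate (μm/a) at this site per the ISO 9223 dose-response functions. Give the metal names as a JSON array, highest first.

["carbon steel", "zinc", "copper"]

zinc: f(T) = +0.038·(T−10) [T≤10 °C] = -0.3306
  sulphur-dioxide contribution → 1.418 μm/a
  chloride contribution → 0.7196 μm/a
  total first-year rate 2.138 μm/a
carbon steel: f(T) = +0.150·(T−10) [T≤10 °C] = -1.3050
  sulphur-dioxide contribution → 9.545 μm/a
  chloride contribution → 43.86 μm/a
  total first-year rate 53.41 μm/a
copper: T≤10 °C ⇒ hinge +0.126·(1.3−10) = -1.0962
  sulphur-dioxide contribution → 0.5341 μm/a
  chloride contribution → 0.9621 μm/a
  total first-year rate 1.496 μm/a
Ordering by μm/a: carbon steel (53.4) > zinc (2.14) > copper (1.5)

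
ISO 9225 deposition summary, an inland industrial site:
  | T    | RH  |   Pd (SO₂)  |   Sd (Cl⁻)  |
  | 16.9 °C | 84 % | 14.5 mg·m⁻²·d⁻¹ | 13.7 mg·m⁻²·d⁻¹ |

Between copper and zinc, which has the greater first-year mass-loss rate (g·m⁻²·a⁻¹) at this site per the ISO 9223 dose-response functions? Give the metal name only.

copper

copper: temperature factor f = -0.080·(6.9) = -0.5520
  Pd branch = 0.0053·Pd^0.26·e^(0.059·RH+f) = 0.8687 μm/a
  Cl⁻ term: 0.01025·13.7^0.27·exp(0.036·84+0.049·16.9) = 0.9786
  sum: 0.8687 + 0.9786 → r_corr = 1.847 μm/a
  mass loss = 1.847 μm/a × 8.96 g/cm³ = 16.55 g·m⁻²·a⁻¹
zinc: temperature factor f = -0.071·(6.9) = -0.4899
  SO₂ term: 0.0129·14.5^0.44·exp(0.046·84-0.4899) = 1.222
  Cl⁻ term: 0.0175·13.7^0.57·exp(0.008·84+0.085·16.9) = 0.6407
  r_corr = 1.222 + 0.6407 = 1.862 μm/a
  mass loss = 1.862 μm/a × 7.14 g/cm³ = 13.3 g·m⁻²·a⁻¹
Ordering by g·m⁻²·a⁻¹: copper (16.6) > zinc (13.3)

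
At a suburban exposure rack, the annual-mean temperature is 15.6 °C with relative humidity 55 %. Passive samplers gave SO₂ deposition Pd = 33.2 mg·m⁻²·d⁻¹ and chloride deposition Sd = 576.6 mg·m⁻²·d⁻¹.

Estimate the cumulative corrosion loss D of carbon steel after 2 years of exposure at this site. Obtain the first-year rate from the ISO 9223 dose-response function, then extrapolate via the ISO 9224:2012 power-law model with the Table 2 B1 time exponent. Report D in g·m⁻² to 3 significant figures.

carbon steel: T>10 °C ⇒ hinge -0.054·(15.6−10) = -0.3024
  sulphur-dioxide contribution → 24.29 μm/a
  chloride contribution → 60.2 μm/a
  total first-year rate 84.48 μm/a
ISO 9224: D(t) = r_corr · t^b with b = 0.523 (carbon steel, B1)
  D(2) = 84.48 × 2^0.523 = 84.48 × 1.437 = 121.4 μm
  Mass loss = 121.4 μm × 7.85 g/cm³ = 953 g·m⁻²

D(2) = 953 g·m⁻²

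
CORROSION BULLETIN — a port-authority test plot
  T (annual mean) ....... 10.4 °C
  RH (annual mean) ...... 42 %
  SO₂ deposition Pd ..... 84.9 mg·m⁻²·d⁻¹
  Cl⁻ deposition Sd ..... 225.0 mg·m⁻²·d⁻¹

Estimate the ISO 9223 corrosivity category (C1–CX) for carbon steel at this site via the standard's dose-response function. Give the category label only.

C4

carbon steel: f(T) = -0.054·(T−10) [T>10 °C] = -0.0216
  Pd branch = 1.77·Pd^0.52·e^(0.02·RH+f) = 40.4 μm/a
  Cl⁻ term: 0.102·225.0^0.62·exp(0.033·42+0.04·10.4) = 17.76
  sum: 40.4 + 17.76 → r_corr = 58.17 μm/a
58.2 μm/a falls in (50, 80] for carbon steel → category C4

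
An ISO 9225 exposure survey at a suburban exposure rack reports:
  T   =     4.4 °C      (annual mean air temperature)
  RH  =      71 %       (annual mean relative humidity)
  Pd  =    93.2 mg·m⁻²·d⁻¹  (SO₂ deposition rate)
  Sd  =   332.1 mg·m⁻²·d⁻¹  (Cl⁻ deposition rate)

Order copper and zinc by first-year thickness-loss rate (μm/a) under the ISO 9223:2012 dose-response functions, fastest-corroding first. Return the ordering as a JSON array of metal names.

copper: f(T) = +0.126·(T−10) [T≤10 °C] = -0.7056
  sulphur-dioxide contribution → 0.5612 μm/a
  chloride contribution → 0.7855 μm/a
  ⇒ r_corr(copper) = 1.347 μm/a
zinc: f(T) = +0.038·(T−10) [T≤10 °C] = -0.2128
  sulphur-dioxide contribution → 2.01 μm/a
  chloride contribution → 1.228 μm/a
  ⇒ r_corr(zinc) = 3.238 μm/a
Ordering by μm/a: zinc (3.24) > copper (1.35)

["zinc", "copper"]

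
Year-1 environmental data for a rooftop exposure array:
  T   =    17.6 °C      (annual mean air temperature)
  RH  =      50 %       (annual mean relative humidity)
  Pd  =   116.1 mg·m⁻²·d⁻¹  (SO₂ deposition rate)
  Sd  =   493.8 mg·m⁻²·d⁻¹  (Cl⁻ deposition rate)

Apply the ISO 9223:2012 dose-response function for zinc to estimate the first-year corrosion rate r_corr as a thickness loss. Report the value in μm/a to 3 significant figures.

r_corr = 4.61 μm/a

zinc: temperature factor f = -0.071·(7.6) = -0.5396
  Pd branch = 0.0129·Pd^0.44·e^(0.046·RH+f) = 0.6076 μm/a
  Sd branch = 0.0175·Sd^0.57·e^(0.008·RH+0.085·T) = 3.997 μm/a
  r_corr = 0.6076 + 3.997 = 4.605 μm/a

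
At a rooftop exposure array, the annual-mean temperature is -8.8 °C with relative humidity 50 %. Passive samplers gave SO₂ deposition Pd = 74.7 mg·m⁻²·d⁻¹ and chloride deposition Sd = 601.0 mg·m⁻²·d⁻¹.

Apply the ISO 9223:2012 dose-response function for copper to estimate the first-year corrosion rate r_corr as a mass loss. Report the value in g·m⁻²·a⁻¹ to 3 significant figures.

copper: f(T) = +0.126·(T−10) [T≤10 °C] = -2.3688
  sulphur-dioxide contribution → 0.02909 μm/a
  chloride contribution → 0.2267 μm/a
  ⇒ r_corr(copper) = 0.2558 μm/a
Convert to mass loss: 0.2558 μm/a × 8.96 g/cm³ = 2.292 g·m⁻²·a⁻¹

r_corr = 2.29 g·m⁻²·a⁻¹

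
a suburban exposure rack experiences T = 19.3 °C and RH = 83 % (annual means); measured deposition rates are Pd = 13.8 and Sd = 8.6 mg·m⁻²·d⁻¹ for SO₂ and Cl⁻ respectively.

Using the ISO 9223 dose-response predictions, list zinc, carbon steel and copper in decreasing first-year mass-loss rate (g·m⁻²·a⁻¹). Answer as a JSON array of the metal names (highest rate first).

zinc: temperature factor f = -0.071·(9.3) = -0.6603
  Pd branch = 0.0129·Pd^0.44·e^(0.046·RH+f) = 0.9627 μm/a
  Sd branch = 0.0175·Sd^0.57·e^(0.008·RH+0.085·T) = 0.5978 μm/a
  sum: 0.9627 + 0.5978 → r_corr = 1.561 μm/a
  mass loss = 1.561 μm/a × 7.14 g/cm³ = 11.14 g·m⁻²·a⁻¹
carbon steel: T>10 °C ⇒ hinge -0.054·(19.3−10) = -0.5022
  Pd branch = 1.77·Pd^0.52·e^(0.02·RH+f) = 22.06 μm/a
  Cl⁻ term: 0.102·8.6^0.62·exp(0.033·83+0.04·19.3) = 12.97
  sum: 22.06 + 12.97 → r_corr = 35.02 μm/a
  mass loss = 35.02 μm/a × 7.85 g/cm³ = 274.9 g·m⁻²·a⁻¹
copper: T>10 °C ⇒ hinge -0.080·(19.3−10) = -0.7440
  SO₂ term: 0.0053·13.8^0.26·exp(0.059·83-0.7440) = 0.6672
  Cl⁻ term: 0.01025·8.6^0.27·exp(0.036·83+0.049·19.3) = 0.9363
  r_corr = 0.6672 + 0.9363 = 1.604 μm/a
  mass loss = 1.604 μm/a × 8.96 g/cm³ = 14.37 g·m⁻²·a⁻¹
Ordering by g·m⁻²·a⁻¹: carbon steel (275) > copper (14.4) > zinc (11.1)

["carbon steel", "copper", "zinc"]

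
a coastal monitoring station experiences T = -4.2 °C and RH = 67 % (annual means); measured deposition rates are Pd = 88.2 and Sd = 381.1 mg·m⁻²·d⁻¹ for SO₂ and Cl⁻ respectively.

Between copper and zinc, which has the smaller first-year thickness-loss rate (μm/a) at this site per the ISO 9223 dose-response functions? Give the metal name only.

copper: f(T) = +0.126·(T−10) [T≤10 °C] = -1.7892
  sulphur-dioxide contribution → 0.1479 μm/a
  chloride contribution → 0.4632 μm/a
  ⇒ r_corr(copper) = 0.611 μm/a
zinc: T≤10 °C ⇒ hinge +0.038·(-4.2−10) = -0.5396
  sulphur-dioxide contribution → 1.177 μm/a
  chloride contribution → 0.6194 μm/a
  ⇒ r_corr(zinc) = 1.796 μm/a
Ordering by μm/a: zinc (1.8) > copper (0.611)

copper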